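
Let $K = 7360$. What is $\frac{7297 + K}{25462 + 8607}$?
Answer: $\frac{14657}{34069} \approx 0.43022$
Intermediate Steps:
$\frac{7297 + K}{25462 + 8607} = \frac{7297 + 7360}{25462 + 8607} = \frac{14657}{34069}$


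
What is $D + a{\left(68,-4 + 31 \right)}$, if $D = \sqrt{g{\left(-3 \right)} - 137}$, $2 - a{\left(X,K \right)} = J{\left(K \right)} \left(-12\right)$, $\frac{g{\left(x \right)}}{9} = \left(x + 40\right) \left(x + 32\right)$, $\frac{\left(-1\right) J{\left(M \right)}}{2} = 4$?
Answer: $-94 + 4 \sqrt{595} \approx 3.5705$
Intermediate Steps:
$J{\left(M \right)} = -8$ ($J{\left(M \right)} = \left(-2\right) 4 = -8$)
$g{\left(x \right)} = 9 \left(32 + x\right) \left(40 + x\right)$ ($g{\left(x \right)} = 9 \left(x + 40\right) \left(x + 32\right) = 9 \left(40 + x\right) \left(32 + x\right) = 9 \left(32 + x\right) \left(40 + x\right)$)
$a{\left(X,K \right)} = -94$ ($a{\left(X,K \right)} = 2 - \left(-8\right) \left(-12\right) = 2 - 96 = -94$)
$D = 4 \sqrt{595}$ ($D = \sqrt{\left(11520 + 9 \left(-3\right)^{2} + 648 \left(-3\right)\right) - 137} = \sqrt{\left(11520 + 9 \cdot 9 - 1944\right) - 137} = \sqrt{\left(11520 + 81 - 1944\right) - 137} = \sqrt{9657 - 137} = \sqrt{9520} = 4 \sqrt{595} \approx 97.57$)
$D + a{\left(68,-4 + 31 \right)} = 4 \sqrt{595} - 94 = -94 + 4 \sqrt{595}$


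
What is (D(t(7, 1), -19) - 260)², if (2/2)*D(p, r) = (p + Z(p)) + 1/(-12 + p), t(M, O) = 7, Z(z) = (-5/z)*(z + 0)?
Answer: 1666681/25 ≈ 66667.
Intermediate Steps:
Z(z) = -5 (Z(z) = (-5/z)*z = -5)
D(p, r) = -5 + p + 1/(-12 + p) (D(p, r) = (p - 5) + 1/(-12 + p) = (-5 + p) + 1/(-12 + p) = -5 + p + 1/(-12 + p))
(D(t(7, 1), -19) - 260)² = ((61 + 7² - 17*7)/(-12 + 7) - 260)² = ((61 + 49 - 119)/(-5) - 260)² = (-⅕*(-9) - 260)² = (9/5 - 260)² = (-1291/5)² = 1666681/25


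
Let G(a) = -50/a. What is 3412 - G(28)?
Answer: 47793/14 ≈ 3413.8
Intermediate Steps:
3412 - G(28) = 3412 - (-50)/28 = 3412 - 1*(-25/14) = 3412 + 25/14 = 47793/14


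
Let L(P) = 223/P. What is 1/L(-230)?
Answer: -230/223 ≈ -1.0314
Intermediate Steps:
1/L(-230) = 1/(223/(-230)) = 1/(223*(-1/230)) = 1/(-223/230) = -230/223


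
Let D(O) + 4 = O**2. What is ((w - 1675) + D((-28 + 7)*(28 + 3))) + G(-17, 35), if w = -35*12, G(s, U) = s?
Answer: 421685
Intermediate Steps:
w = -420
D(O) = -4 + O**2
((w - 1675) + D((-28 + 7)*(28 + 3))) + G(-17, 35) = ((-420 - 1675) + (-4 + ((-28 + 7)*(28 + 3))**2)) - 17 = (-2095 + (-4 + (-21*31)**2)) - 17 = (-2095 + (-4 + (-651)**2)) - 17 = (-2095 + (-4 + 423801)) - 17 = (-2095 + 423797) - 17 = 421702 - 17 = 421685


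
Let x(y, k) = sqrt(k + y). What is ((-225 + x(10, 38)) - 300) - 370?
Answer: -895 + 4*sqrt(3) ≈ -888.07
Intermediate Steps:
((-225 + x(10, 38)) - 300) - 370 = ((-225 + sqrt(38 + 10)) - 300) - 370 = ((-225 + sqrt(48)) - 300) - 370 = ((-225 + 4*sqrt(3)) - 300) - 370 = (-525 + 4*sqrt(3)) - 370 = -895 + 4*sqrt(3)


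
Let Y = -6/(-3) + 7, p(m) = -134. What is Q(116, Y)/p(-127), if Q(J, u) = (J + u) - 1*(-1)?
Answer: -63/67 ≈ -0.94030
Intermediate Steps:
Y = 9 (Y = -⅓*(-6) + 7 = 2 + 7 = 9)
Q(J, u) = 1 + J + u (Q(J, u) = (J + u) + 1 = 1 + J + u)
Q(116, Y)/p(-127) = (1 + 116 + 9)/(-134) = 126*(-1/134) = -63/67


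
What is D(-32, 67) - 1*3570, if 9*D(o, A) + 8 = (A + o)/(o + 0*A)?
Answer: -342817/96 ≈ -3571.0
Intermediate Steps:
D(o, A) = -8/9 + (A + o)/(9*o) (D(o, A) = -8/9 + ((A + o)/(o + 0*A))/9 = -8/9 + ((A + o)/(o + 0))/9 = -8/9 + ((A + o)/o)/9 = -8/9 + (A + o)/(9*o))
D(-32, 67) - 1*3570 = (1/9)*(67 - 7*(-32))/(-32) - 1*3570 = (1/9)*(-1/32)*(67 + 224) - 3570 = (1/9)*(-1/32)*291 - 3570 = -97/96 - 3570 = -342817/96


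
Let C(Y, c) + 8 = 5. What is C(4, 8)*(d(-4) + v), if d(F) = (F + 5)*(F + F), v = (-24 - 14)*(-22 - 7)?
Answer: -3282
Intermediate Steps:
C(Y, c) = -3 (C(Y, c) = -8 + 5 = -3)
v = 1102 (v = -38*(-29) = 1102)
d(F) = 2*F*(5 + F) (d(F) = (5 + F)*(2*F) = 2*F*(5 + F))
C(4, 8)*(d(-4) + v) = -3*(2*(-4)*(5 - 4) + 1102) = -3*(2*(-4)*1 + 1102) = -3*(-8 + 1102) = -3*1094 = -3282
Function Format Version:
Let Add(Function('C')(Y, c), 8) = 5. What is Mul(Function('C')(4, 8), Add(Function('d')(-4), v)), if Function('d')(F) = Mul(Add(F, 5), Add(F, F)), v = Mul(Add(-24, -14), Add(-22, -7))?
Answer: -3282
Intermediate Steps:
Function('C')(Y, c) = -3 (Function('C')(Y, c) = Add(-8, 5) = -3)
v = 1102 (v = Mul(-38, -29) = 1102)
Function('d')(F) = Mul(2, F, Add(5, F)) (Function('d')(F) = Mul(Add(5, F), Mul(2, F)) = Mul(2, F, Add(5, F)))
Mul(Function('C')(4, 8), Add(Function('d')(-4), v)) = Mul(-3, Add(Mul(2, -4, Add(5, -4)), 1102)) = Mul(-3, Add(Mul(2, -4, 1), 1102)) = Mul(-3, Add(-8, 1102)) = Mul(-3, 1094) = -3282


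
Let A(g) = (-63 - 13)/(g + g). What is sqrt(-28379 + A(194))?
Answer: I*sqrt(267019854)/97 ≈ 168.46*I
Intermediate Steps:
A(g) = -38/g (A(g) = -76*1/(2*g) = -38/g)
sqrt(-28379 + A(194)) = sqrt(-28379 - 38/194) = sqrt(-28379 - 38*1/194) = sqrt(-28379 - 19/97) = sqrt(-2752782/97) = I*sqrt(267019854)/97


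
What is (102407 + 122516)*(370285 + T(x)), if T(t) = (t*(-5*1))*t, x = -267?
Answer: 3112934320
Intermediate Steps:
T(t) = -5*t² (T(t) = (t*(-5))*t = (-5*t)*t = -5*t²)
(102407 + 122516)*(370285 + T(x)) = (102407 + 122516)*(370285 - 5*(-267)²) = 224923*(370285 - 5*71289) = 224923*(370285 - 356445) = 224923*13840 = 3112934320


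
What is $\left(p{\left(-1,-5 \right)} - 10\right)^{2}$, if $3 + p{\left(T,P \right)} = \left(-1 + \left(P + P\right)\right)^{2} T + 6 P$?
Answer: $26896$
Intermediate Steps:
$p{\left(T,P \right)} = -3 + 6 P + T \left(-1 + 2 P\right)^{2}$ ($p{\left(T,P \right)} = -3 + \left(\left(-1 + \left(P + P\right)\right)^{2} T + 6 P\right) = -3 + \left(\left(-1 + 2 P\right)^{2} T + 6 P\right) = -3 + \left(T \left(-1 + 2 P\right)^{2} + 6 P\right) = -3 + \left(6 P + T \left(-1 + 2 P\right)^{2}\right) = -3 + 6 P + T \left(-1 + 2 P\right)^{2}$)
$\left(p{\left(-1,-5 \right)} - 10\right)^{2} = \left(\left(-3 + 6 \left(-5\right) - \left(-1 + 2 \left(-5\right)\right)^{2}\right) - 10\right)^{2} = \left(\left(-3 - 30 - \left(-1 - 10\right)^{2}\right) - 10\right)^{2} = \left(\left(-3 - 30 - \left(-11\right)^{2}\right) - 10\right)^{2} = \left(\left(-3 - 30 - 121\right) - 10\right)^{2} = \left(-154 - 10\right)^{2} = \left(-164\right)^{2} = 26896$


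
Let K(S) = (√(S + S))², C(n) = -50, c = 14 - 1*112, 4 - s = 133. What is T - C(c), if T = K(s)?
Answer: -208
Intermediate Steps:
s = -129 (s = 4 - 1*133 = 4 - 133 = -129)
c = -98 (c = 14 - 112 = -98)
K(S) = 2*S (K(S) = (√(2*S))² = (√2*√S)² = 2*S)
T = -258 (T = 2*(-129) = -258)
T - C(c) = -258 - 1*(-50) = -258 + 50 = -208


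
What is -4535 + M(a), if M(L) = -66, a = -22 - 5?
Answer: -4601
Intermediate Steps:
a = -27
-4535 + M(a) = -4535 - 66 = -4601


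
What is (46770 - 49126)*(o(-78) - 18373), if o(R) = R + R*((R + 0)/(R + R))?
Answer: 43562440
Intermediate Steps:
o(R) = 3*R/2 (o(R) = R + R*(R/((2*R))) = R + R*(R*(1/(2*R))) = R + R*(1/2) = R + R/2 = 3*R/2)
(46770 - 49126)*(o(-78) - 18373) = (46770 - 49126)*((3/2)*(-78) - 18373) = -2356*(-117 - 18373) = -2356*(-18490) = 43562440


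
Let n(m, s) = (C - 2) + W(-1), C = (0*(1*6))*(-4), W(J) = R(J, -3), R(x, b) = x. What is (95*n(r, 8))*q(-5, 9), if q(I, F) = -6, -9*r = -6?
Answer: 1710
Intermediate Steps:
r = ⅔ (r = -⅑*(-6) = ⅔ ≈ 0.66667)
W(J) = J
C = 0 (C = (0*6)*(-4) = 0*(-4) = 0)
n(m, s) = -3 (n(m, s) = (0 - 2) - 1 = -2 - 1 = -3)
(95*n(r, 8))*q(-5, 9) = (95*(-3))*(-6) = -285*(-6) = 1710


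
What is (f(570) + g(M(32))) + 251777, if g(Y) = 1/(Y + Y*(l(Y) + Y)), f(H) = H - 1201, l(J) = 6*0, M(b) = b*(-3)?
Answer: 2290451521/9120 ≈ 2.5115e+5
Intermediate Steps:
M(b) = -3*b
l(J) = 0
f(H) = -1201 + H
g(Y) = 1/(Y + Y²) (g(Y) = 1/(Y + Y*(0 + Y)) = 1/(Y + Y*Y) = 1/(Y + Y²))
(f(570) + g(M(32))) + 251777 = ((-1201 + 570) + 1/(((-3*32))*(1 - 3*32))) + 251777 = (-631 + 1/((-96)*(1 - 96))) + 251777 = (-631 - 1/96/(-95)) + 251777 = (-631 - 1/96*(-1/95)) + 251777 = (-631 + 1/9120) + 251777 = -5754719/9120 + 251777 = 2290451521/9120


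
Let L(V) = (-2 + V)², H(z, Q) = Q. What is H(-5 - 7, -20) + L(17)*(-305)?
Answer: -68645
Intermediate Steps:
H(-5 - 7, -20) + L(17)*(-305) = -20 + (-2 + 17)²*(-305) = -20 + 15²*(-305) = -20 + 225*(-305) = -20 - 68625 = -68645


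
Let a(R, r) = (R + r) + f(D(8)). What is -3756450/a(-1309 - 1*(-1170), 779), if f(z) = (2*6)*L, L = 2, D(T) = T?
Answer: -1878225/332 ≈ -5657.3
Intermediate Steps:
f(z) = 24 (f(z) = (2*6)*2 = 12*2 = 24)
a(R, r) = 24 + R + r (a(R, r) = (R + r) + 24 = 24 + R + r)
-3756450/a(-1309 - 1*(-1170), 779) = -3756450/(24 + (-1309 - 1*(-1170)) + 779) = -3756450/(24 + (-1309 + 1170) + 779) = -3756450/(24 - 139 + 779) = -3756450/664 = -3756450*1/664 = -1878225/332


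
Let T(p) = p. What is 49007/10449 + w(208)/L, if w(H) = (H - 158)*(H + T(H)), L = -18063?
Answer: 8245361/2330127 ≈ 3.5386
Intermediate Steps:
w(H) = 2*H*(-158 + H) (w(H) = (H - 158)*(H + H) = (-158 + H)*(2*H) = 2*H*(-158 + H))
49007/10449 + w(208)/L = 49007/10449 + (2*208*(-158 + 208))/(-18063) = 49007*(1/10449) + (2*208*50)*(-1/18063) = 49007/10449 + 20800*(-1/18063) = 49007/10449 - 20800/18063 = 8245361/2330127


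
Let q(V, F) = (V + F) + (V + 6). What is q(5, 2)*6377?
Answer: 114786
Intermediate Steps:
q(V, F) = 6 + F + 2*V (q(V, F) = (F + V) + (6 + V) = 6 + F + 2*V)
q(5, 2)*6377 = (6 + 2 + 2*5)*6377 = (6 + 2 + 10)*6377 = 18*6377 = 114786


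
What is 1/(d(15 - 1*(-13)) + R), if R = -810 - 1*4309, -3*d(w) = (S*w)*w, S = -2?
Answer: -3/13789 ≈ -0.00021756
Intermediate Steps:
d(w) = 2*w²/3 (d(w) = -(-2*w)*w/3 = -(-2)*w²/3 = 2*w²/3)
R = -5119 (R = -810 - 4309 = -5119)
1/(d(15 - 1*(-13)) + R) = 1/(2*(15 - 1*(-13))²/3 - 5119) = 1/(2*(15 + 13)²/3 - 5119) = 1/((⅔)*28² - 5119) = 1/((⅔)*784 - 5119) = 1/(1568/3 - 5119) = 1/(-13789/3) = -3/13789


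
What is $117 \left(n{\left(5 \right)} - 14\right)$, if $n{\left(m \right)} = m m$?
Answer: $1287$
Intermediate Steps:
$n{\left(m \right)} = m^{2}$
$117 \left(n{\left(5 \right)} - 14\right) = 117 \left(5^{2} - 14\right) = 117 \left(25 - 14\right) = 117 \cdot 11 = 1287$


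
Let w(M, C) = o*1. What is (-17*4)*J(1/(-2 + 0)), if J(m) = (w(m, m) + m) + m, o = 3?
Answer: -136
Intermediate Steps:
w(M, C) = 3 (w(M, C) = 3*1 = 3)
J(m) = 3 + 2*m (J(m) = (3 + m) + m = 3 + 2*m)
(-17*4)*J(1/(-2 + 0)) = (-17*4)*(3 + 2/(-2 + 0)) = -68*(3 + 2/(-2)) = -68*(3 + 2*(-½)) = -68*(3 - 1) = -68*2 = -136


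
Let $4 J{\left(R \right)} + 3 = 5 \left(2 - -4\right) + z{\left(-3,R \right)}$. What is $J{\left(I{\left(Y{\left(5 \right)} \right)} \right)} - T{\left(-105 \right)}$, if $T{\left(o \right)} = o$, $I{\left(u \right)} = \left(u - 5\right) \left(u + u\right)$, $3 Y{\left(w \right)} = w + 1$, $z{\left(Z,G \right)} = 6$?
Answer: $\frac{453}{4} \approx 113.25$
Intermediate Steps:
$Y{\left(w \right)} = \frac{1}{3} + \frac{w}{3}$ ($Y{\left(w \right)} = \frac{w + 1}{3} = \frac{1 + w}{3} = \frac{1}{3} + \frac{w}{3}$)
$I{\left(u \right)} = 2 u \left(-5 + u\right)$ ($I{\left(u \right)} = \left(-5 + u\right) 2 u = 2 u \left(-5 + u\right)$)
$J{\left(R \right)} = \frac{33}{4}$ ($J{\left(R \right)} = - \frac{3}{4} + \frac{5 \left(2 - -4\right) + 6}{4} = - \frac{3}{4} + \frac{5 \left(2 + 4\right) + 6}{4} = - \frac{3}{4} + \frac{5 \cdot 6 + 6}{4} = - \frac{3}{4} + \frac{30 + 6}{4} = - \frac{3}{4} + \frac{1}{4} \cdot 36 = - \frac{3}{4} + 9 = \frac{33}{4}$)
$J{\left(I{\left(Y{\left(5 \right)} \right)} \right)} - T{\left(-105 \right)} = \frac{33}{4} - -105 = \frac{33}{4} + 105 = \frac{453}{4}$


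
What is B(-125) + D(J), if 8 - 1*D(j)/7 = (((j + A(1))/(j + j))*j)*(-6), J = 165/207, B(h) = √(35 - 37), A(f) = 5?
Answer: 4088/23 + I*√2 ≈ 177.74 + 1.4142*I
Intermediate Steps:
B(h) = I*√2 (B(h) = √(-2) = I*√2)
J = 55/69 (J = 165*(1/207) = 55/69 ≈ 0.79710)
D(j) = 161 + 21*j (D(j) = 56 - 7*((j + 5)/(j + j))*j*(-6) = 56 - 7*((5 + j)/((2*j)))*j*(-6) = 56 - 7*((5 + j)*(1/(2*j)))*j*(-6) = 56 - 7*((5 + j)/(2*j))*j*(-6) = 56 - 7*(5/2 + j/2)*(-6) = 56 - 7*(-15 - 3*j) = 56 + (105 + 21*j) = 161 + 21*j)
B(-125) + D(J) = I*√2 + (161 + 21*(55/69)) = I*√2 + (161 + 385/23) = I*√2 + 4088/23 = 4088/23 + I*√2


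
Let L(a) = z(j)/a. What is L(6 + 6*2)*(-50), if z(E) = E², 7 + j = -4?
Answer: -3025/9 ≈ -336.11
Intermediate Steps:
j = -11 (j = -7 - 4 = -11)
L(a) = 121/a (L(a) = (-11)²/a = 121/a)
L(6 + 6*2)*(-50) = (121/(6 + 6*2))*(-50) = (121/(6 + 12))*(-50) = (121/18)*(-50) = -3025/9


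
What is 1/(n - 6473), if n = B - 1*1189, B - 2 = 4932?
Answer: -1/2728 ≈ -0.00036657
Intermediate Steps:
B = 4934 (B = 2 + 4932 = 4934)
n = 3745 (n = 4934 - 1*1189 = 4934 - 1189 = 3745)
1/(n - 6473) = 1/(3745 - 6473) = 1/(-2728) = -1/2728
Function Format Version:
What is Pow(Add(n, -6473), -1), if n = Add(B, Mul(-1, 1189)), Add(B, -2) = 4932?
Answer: Rational(-1, 2728) ≈ -0.00036657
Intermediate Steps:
B = 4934 (B = Add(2, 4932) = 4934)
n = 3745 (n = Add(4934, Mul(-1, 1189)) = Add(4934, -1189) = 3745)
Pow(Add(n, -6473), -1) = Pow(Add(3745, -6473), -1) = Pow(-2728, -1) = Rational(-1, 2728)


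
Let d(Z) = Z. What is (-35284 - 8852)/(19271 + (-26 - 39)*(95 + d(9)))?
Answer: -44136/12511 ≈ -3.5278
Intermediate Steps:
(-35284 - 8852)/(19271 + (-26 - 39)*(95 + d(9))) = (-35284 - 8852)/(19271 + (-26 - 39)*(95 + 9)) = -44136/(19271 - 65*104) = -44136/(19271 - 6760) = -44136/12511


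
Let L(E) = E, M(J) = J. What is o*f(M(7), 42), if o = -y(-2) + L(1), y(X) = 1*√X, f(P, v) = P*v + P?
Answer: 301 - 301*I*√2 ≈ 301.0 - 425.68*I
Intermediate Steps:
f(P, v) = P + P*v
y(X) = √X
o = 1 - I*√2 (o = -√(-2) + 1 = -I*√2 + 1 = 1 - I*√2 ≈ 1.0 - 1.4142*I)
o*f(M(7), 42) = (1 - I*√2)*(7*(1 + 42)) = (1 - I*√2)*(7*43) = (1 - I*√2)*301 = 301 - 301*I*√2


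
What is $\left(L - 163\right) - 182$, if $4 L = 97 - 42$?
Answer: $- \frac{1325}{4} \approx -331.25$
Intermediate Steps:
$L = \frac{55}{4}$ ($L = \frac{97 - 42}{4} = \frac{1}{4} \cdot 55 = \frac{55}{4} \approx 13.75$)
$\left(L - 163\right) - 182 = \left(\frac{55}{4} - 163\right) - 182 = - \frac{597}{4} - 182 = - \frac{1325}{4}$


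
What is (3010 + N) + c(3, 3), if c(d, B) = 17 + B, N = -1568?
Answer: 1462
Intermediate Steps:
(3010 + N) + c(3, 3) = (3010 - 1568) + (17 + 3) = 1442 + 20 = 1462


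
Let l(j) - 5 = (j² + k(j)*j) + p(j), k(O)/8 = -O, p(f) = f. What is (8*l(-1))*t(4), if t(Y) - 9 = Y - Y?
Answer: -216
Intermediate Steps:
k(O) = -8*O (k(O) = 8*(-O) = -8*O)
t(Y) = 9 (t(Y) = 9 + (Y - Y) = 9 + 0 = 9)
l(j) = 5 + j - 7*j² (l(j) = 5 + ((j² + (-8*j)*j) + j) = 5 + ((j² - 8*j²) + j) = 5 + (-7*j² + j) = 5 + (j - 7*j²) = 5 + j - 7*j²)
(8*l(-1))*t(4) = (8*(5 - 1 - 7*(-1)²))*9 = (8*(5 - 1 - 7*1))*9 = (8*(5 - 1 - 7))*9 = (8*(-3))*9 = -24*9 = -216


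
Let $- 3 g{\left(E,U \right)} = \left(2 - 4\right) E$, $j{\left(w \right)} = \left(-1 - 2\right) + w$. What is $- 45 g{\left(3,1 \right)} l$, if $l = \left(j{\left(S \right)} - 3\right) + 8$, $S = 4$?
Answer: $-540$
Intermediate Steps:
$j{\left(w \right)} = -3 + w$
$g{\left(E,U \right)} = \frac{2 E}{3}$ ($g{\left(E,U \right)} = - \frac{\left(2 - 4\right) E}{3} = - \frac{\left(-2\right) E}{3} = \frac{2 E}{3}$)
$l = 6$ ($l = \left(\left(-3 + 4\right) - 3\right) + 8 = \left(1 - 3\right) + 8 = -2 + 8 = 6$)
$- 45 g{\left(3,1 \right)} l = - 45 \cdot \frac{2}{3} \cdot 3 \cdot 6 = \left(-45\right) 2 \cdot 6 = \left(-90\right) 6 = -540$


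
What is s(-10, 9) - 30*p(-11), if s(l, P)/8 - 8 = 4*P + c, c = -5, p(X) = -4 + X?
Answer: 762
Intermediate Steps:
s(l, P) = 24 + 32*P (s(l, P) = 64 + 8*(4*P - 5) = 64 + 8*(-5 + 4*P) = 64 + (-40 + 32*P) = 24 + 32*P)
s(-10, 9) - 30*p(-11) = (24 + 32*9) - 30*(-4 - 11) = (24 + 288) - 30*(-15) = 312 + 450 = 762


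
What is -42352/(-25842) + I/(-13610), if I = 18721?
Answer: 46311319/175854810 ≈ 0.26335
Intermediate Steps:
-42352/(-25842) + I/(-13610) = -42352/(-25842) + 18721/(-13610) = -42352*(-1/25842) + 18721*(-1/13610) = 21176/12921 - 18721/13610 = 46311319/175854810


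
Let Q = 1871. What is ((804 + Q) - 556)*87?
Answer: 184353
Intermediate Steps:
((804 + Q) - 556)*87 = ((804 + 1871) - 556)*87 = (2675 - 556)*87 = 2119*87 = 184353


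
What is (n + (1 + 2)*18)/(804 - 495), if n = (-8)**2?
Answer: 118/309 ≈ 0.38188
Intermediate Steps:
n = 64
(n + (1 + 2)*18)/(804 - 495) = (64 + (1 + 2)*18)/(804 - 495) = (64 + 3*18)/309 = (64 + 54)/309 = (1/309)*118 = 118/309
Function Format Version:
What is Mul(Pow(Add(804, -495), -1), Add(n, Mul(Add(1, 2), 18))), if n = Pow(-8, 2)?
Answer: Rational(118, 309) ≈ 0.38188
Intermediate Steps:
n = 64
Mul(Pow(Add(804, -495), -1), Add(n, Mul(Add(1, 2), 18))) = Mul(Pow(Add(804, -495), -1), Add(64, Mul(Add(1, 2), 18))) = Mul(Pow(309, -1), Add(64, Mul(3, 18))) = Mul(Rational(1, 309), Add(64, 54)) = Mul(Rational(1, 309), 118) = Rational(118, 309)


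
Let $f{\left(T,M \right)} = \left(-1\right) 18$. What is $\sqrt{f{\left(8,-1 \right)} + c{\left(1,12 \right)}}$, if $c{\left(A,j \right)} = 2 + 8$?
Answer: $2 i \sqrt{2} \approx 2.8284 i$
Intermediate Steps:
$c{\left(A,j \right)} = 10$
$f{\left(T,M \right)} = -18$
$\sqrt{f{\left(8,-1 \right)} + c{\left(1,12 \right)}} = \sqrt{-18 + 10} = \sqrt{-8} = 2 i \sqrt{2}$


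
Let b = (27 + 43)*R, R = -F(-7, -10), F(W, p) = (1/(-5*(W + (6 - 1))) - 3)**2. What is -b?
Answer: 5887/10 ≈ 588.70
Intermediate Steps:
F(W, p) = (-3 + 1/(-25 - 5*W))**2 (F(W, p) = (1/(-5*(W + 5)) - 3)**2 = (1/(-5*(5 + W)) - 3)**2 = (1/(-25 - 5*W) - 3)**2 = (-3 + 1/(-25 - 5*W))**2)
R = -841/100 (R = -(76 + 15*(-7))**2/(25*(5 - 7)**2) = -(76 - 105)**2/(25*(-2)**2) = -(-29)**2/(25*4) = -841/(25*4) = -1*841/100 = -841/100 ≈ -8.4100)
b = -5887/10 (b = (27 + 43)*(-841/100) = 70*(-841/100) = -5887/10 ≈ -588.70)
-b = -1*(-5887/10) = 5887/10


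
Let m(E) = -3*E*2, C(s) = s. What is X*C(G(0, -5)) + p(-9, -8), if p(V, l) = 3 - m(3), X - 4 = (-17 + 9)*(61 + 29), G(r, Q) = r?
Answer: 21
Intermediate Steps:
X = -716 (X = 4 + (-17 + 9)*(61 + 29) = 4 - 8*90 = 4 - 720 = -716)
m(E) = -6*E
p(V, l) = 21 (p(V, l) = 3 - (-6)*3 = 3 - 1*(-18) = 3 + 18 = 21)
X*C(G(0, -5)) + p(-9, -8) = -716*0 + 21 = 0 + 21 = 21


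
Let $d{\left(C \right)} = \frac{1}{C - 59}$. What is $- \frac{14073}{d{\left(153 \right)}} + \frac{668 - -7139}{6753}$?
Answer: $- \frac{8933279279}{6753} \approx -1.3229 \cdot 10^{6}$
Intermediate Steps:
$d{\left(C \right)} = \frac{1}{-59 + C}$
$- \frac{14073}{d{\left(153 \right)}} + \frac{668 - -7139}{6753} = - \frac{14073}{\frac{1}{-59 + 153}} + \frac{668 - -7139}{6753} = - \frac{14073}{\frac{1}{94}} + \left(668 + 7139\right) \frac{1}{6753} = - 14073 \frac{1}{\frac{1}{94}} + 7807 \cdot \frac{1}{6753} = \left(-14073\right) 94 + \frac{7807}{6753} = -1322862 + \frac{7807}{6753} = - \frac{8933279279}{6753}$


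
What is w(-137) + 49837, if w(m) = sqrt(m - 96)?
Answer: 49837 + I*sqrt(233) ≈ 49837.0 + 15.264*I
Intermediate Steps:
w(m) = sqrt(-96 + m)
w(-137) + 49837 = sqrt(-96 - 137) + 49837 = sqrt(-233) + 49837 = I*sqrt(233) + 49837 = 49837 + I*sqrt(233)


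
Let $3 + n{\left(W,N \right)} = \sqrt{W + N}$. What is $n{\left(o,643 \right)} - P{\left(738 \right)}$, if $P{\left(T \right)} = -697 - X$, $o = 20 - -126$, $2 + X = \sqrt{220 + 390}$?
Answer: $692 + \sqrt{610} + \sqrt{789} \approx 744.79$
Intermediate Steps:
$X = -2 + \sqrt{610}$ ($X = -2 + \sqrt{220 + 390} = -2 + \sqrt{610} \approx 22.698$)
$o = 146$ ($o = 20 + 126 = 146$)
$P{\left(T \right)} = -695 - \sqrt{610}$ ($P{\left(T \right)} = -697 - \left(-2 + \sqrt{610}\right) = -697 + \left(2 - \sqrt{610}\right) = -695 - \sqrt{610}$)
$n{\left(W,N \right)} = -3 + \sqrt{N + W}$ ($n{\left(W,N \right)} = -3 + \sqrt{W + N} = -3 + \sqrt{N + W}$)
$n{\left(o,643 \right)} - P{\left(738 \right)} = \left(-3 + \sqrt{643 + 146}\right) - \left(-695 - \sqrt{610}\right) = \left(-3 + \sqrt{789}\right) + \left(695 + \sqrt{610}\right) = 692 + \sqrt{610} + \sqrt{789}$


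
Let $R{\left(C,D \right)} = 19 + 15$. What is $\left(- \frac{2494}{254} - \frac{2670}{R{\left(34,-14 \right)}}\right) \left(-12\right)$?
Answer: $\frac{2288928}{2159} \approx 1060.2$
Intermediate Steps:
$R{\left(C,D \right)} = 34$
$\left(- \frac{2494}{254} - \frac{2670}{R{\left(34,-14 \right)}}\right) \left(-12\right) = \left(- \frac{2494}{254} - \frac{2670}{34}\right) \left(-12\right) = \left(\left(-2494\right) \frac{1}{254} - \frac{1335}{17}\right) \left(-12\right) = \left(- \frac{1247}{127} - \frac{1335}{17}\right) \left(-12\right) = \left(- \frac{190744}{2159}\right) \left(-12\right) = \frac{2288928}{2159}$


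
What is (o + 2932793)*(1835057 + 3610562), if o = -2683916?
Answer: 1355289319863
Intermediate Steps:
(o + 2932793)*(1835057 + 3610562) = (-2683916 + 2932793)*(1835057 + 3610562) = 248877*5445619 = 1355289319863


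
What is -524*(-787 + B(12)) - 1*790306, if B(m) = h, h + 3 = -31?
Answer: -360102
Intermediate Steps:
h = -34 (h = -3 - 31 = -34)
B(m) = -34
-524*(-787 + B(12)) - 1*790306 = -524*(-787 - 34) - 1*790306 = -524*(-821) - 790306 = 430204 - 790306 = -360102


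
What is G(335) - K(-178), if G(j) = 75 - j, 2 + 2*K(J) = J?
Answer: -170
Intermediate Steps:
K(J) = -1 + J/2
G(335) - K(-178) = (75 - 1*335) - (-1 + (½)*(-178)) = (75 - 335) - (-1 - 89) = -260 - 1*(-90) = -260 + 90 = -170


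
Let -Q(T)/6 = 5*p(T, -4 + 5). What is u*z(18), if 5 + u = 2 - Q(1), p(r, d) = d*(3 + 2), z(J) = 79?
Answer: 11613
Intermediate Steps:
p(r, d) = 5*d (p(r, d) = d*5 = 5*d)
Q(T) = -150 (Q(T) = -30*5*(-4 + 5) = -30*5*1 = -30*5 = -6*25 = -150)
u = 147 (u = -5 + (2 - 1*(-150)) = -5 + (2 + 150) = -5 + 152 = 147)
u*z(18) = 147*79 = 11613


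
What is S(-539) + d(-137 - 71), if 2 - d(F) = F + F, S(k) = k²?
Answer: 290939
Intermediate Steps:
d(F) = 2 - 2*F (d(F) = 2 - (F + F) = 2 - 2*F)
S(-539) + d(-137 - 71) = (-539)² + (2 - 2*(-137 - 71)) = 290521 + (2 - 2*(-208)) = 290521 + (2 + 416) = 290521 + 418 = 290939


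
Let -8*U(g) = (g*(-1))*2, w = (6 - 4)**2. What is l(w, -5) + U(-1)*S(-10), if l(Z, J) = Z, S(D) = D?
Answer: 13/2 ≈ 6.5000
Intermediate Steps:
w = 4 (w = 2**2 = 4)
U(g) = g/4 (U(g) = -g*(-1)*2/8 = -(-g)*2/8 = -(-1)*g/4 = g/4)
l(w, -5) + U(-1)*S(-10) = 4 + ((1/4)*(-1))*(-10) = 4 - 1/4*(-10) = 4 + 5/2 = 13/2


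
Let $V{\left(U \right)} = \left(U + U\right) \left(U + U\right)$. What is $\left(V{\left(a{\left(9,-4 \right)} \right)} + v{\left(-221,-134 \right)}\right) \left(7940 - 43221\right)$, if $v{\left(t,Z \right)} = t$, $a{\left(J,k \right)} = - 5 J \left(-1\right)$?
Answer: $-277978999$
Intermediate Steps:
$a{\left(J,k \right)} = 5 J$
$V{\left(U \right)} = 4 U^{2}$ ($V{\left(U \right)} = 2 U 2 U = 4 U^{2}$)
$\left(V{\left(a{\left(9,-4 \right)} \right)} + v{\left(-221,-134 \right)}\right) \left(7940 - 43221\right) = \left(4 \left(5 \cdot 9\right)^{2} - 221\right) \left(7940 - 43221\right) = \left(4 \cdot 45^{2} - 221\right) \left(-35281\right) = \left(4 \cdot 2025 - 221\right) \left(-35281\right) = \left(8100 - 221\right) \left(-35281\right) = 7879 \left(-35281\right) = -277978999$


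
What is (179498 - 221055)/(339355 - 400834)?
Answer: 41557/61479 ≈ 0.67595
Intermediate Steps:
(179498 - 221055)/(339355 - 400834) = -41557/(-61479) = -41557*(-1/61479) = 41557/61479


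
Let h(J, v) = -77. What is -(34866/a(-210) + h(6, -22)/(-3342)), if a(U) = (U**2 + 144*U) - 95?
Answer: -117582077/46002630 ≈ -2.5560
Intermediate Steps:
a(U) = -95 + U**2 + 144*U
-(34866/a(-210) + h(6, -22)/(-3342)) = -(34866/(-95 + (-210)**2 + 144*(-210)) - 77/(-3342)) = -(34866/(-95 + 44100 - 30240) - 77*(-1/3342)) = -(34866/13765 + 77/3342) = -1*117582077/46002630 = -117582077/46002630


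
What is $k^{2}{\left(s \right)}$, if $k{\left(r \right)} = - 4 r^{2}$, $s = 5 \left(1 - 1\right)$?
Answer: $0$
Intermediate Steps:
$s = 0$ ($s = 5 \cdot 0 = 0$)
$k^{2}{\left(s \right)} = \left(- 4 \cdot 0^{2}\right)^{2} = \left(\left(-4\right) 0\right)^{2} = 0^{2} = 0$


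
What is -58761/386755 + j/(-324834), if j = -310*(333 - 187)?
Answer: -791519687/62815586835 ≈ -0.012601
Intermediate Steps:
j = -45260 (j = -310*146 = -45260)
-58761/386755 + j/(-324834) = -58761/386755 - 45260/(-324834) = -58761*1/386755 - 45260*(-1/324834) = -58761/386755 + 22630/162417 = -791519687/62815586835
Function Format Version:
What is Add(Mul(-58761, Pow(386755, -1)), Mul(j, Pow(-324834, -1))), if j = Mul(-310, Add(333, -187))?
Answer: Rational(-791519687, 62815586835) ≈ -0.012601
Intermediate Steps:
j = -45260 (j = Mul(-310, 146) = -45260)
Add(Mul(-58761, Pow(386755, -1)), Mul(j, Pow(-324834, -1))) = Add(Mul(-58761, Pow(386755, -1)), Mul(-45260, Pow(-324834, -1))) = Add(Mul(-58761, Rational(1, 386755)), Mul(-45260, Rational(-1, 324834))) = Add(Rational(-58761, 386755), Rational(22630, 162417)) = Rational(-791519687, 62815586835)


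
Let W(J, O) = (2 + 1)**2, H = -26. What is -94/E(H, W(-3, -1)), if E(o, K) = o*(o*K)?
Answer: -47/3042 ≈ -0.015450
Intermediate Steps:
W(J, O) = 9 (W(J, O) = 3**2 = 9)
E(o, K) = K*o**2 (E(o, K) = o*(K*o) = K*o**2)
-94/E(H, W(-3, -1)) = -94/(9*(-26)**2) = -94/(9*676) = -94/6084 = -94*1/6084 = -47/3042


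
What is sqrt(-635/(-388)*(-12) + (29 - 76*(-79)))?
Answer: 56*sqrt(18042)/97 ≈ 77.546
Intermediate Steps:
sqrt(-635/(-388)*(-12) + (29 - 76*(-79))) = sqrt(-635*(-1/388)*(-12) + (29 + 6004)) = sqrt((635/388)*(-12) + 6033) = sqrt(-1905/97 + 6033) = sqrt(583296/97) = 56*sqrt(18042)/97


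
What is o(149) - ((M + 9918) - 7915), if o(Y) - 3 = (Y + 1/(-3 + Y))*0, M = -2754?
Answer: 754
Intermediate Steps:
o(Y) = 3 (o(Y) = 3 + (Y + 1/(-3 + Y))*0 = 3 + 0 = 3)
o(149) - ((M + 9918) - 7915) = 3 - ((-2754 + 9918) - 7915) = 3 - (7164 - 7915) = 3 - 1*(-751) = 3 + 751 = 754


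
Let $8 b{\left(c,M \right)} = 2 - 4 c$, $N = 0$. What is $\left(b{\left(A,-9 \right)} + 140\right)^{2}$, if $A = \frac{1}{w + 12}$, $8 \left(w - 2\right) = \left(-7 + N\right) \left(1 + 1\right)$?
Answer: $\frac{755205361}{38416} \approx 19659.0$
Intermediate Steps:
$w = \frac{1}{4}$ ($w = 2 + \frac{\left(-7 + 0\right) \left(1 + 1\right)}{8} = 2 + \frac{\left(-7\right) 2}{8} = 2 + \frac{1}{8} \left(-14\right) = 2 - \frac{7}{4} = \frac{1}{4} \approx 0.25$)
$A = \frac{4}{49}$ ($A = \frac{1}{\frac{1}{4} + 12} = \frac{1}{\frac{49}{4}} = \frac{4}{49} \approx 0.081633$)
$b{\left(c,M \right)} = \frac{1}{4} - \frac{c}{2}$ ($b{\left(c,M \right)} = \frac{2 - 4 c}{8} = \frac{1}{4} - \frac{c}{2}$)
$\left(b{\left(A,-9 \right)} + 140\right)^{2} = \left(\left(\frac{1}{4} - \frac{2}{49}\right) + 140\right)^{2} = \left(\frac{41}{196} + 140\right)^{2} = \left(\frac{27481}{196}\right)^{2} = \frac{755205361}{38416}$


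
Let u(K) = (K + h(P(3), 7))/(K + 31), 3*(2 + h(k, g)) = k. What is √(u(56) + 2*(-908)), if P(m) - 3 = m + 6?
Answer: I*√16338/3 ≈ 42.607*I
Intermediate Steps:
P(m) = 9 + m (P(m) = 3 + (m + 6) = 3 + (6 + m) = 9 + m)
h(k, g) = -2 + k/3
u(K) = (2 + K)/(31 + K) (u(K) = (K + (-2 + (9 + 3)/3))/(K + 31) = (K + (-2 + (⅓)*12))/(31 + K) = (K + (-2 + 4))/(31 + K) = (K + 2)/(31 + K) = (2 + K)/(31 + K))
√(u(56) + 2*(-908)) = √((2 + 56)/(31 + 56) + 2*(-908)) = √(58/87 - 1816) = √((1/87)*58 - 1816) = √(⅔ - 1816) = √(-5446/3) = I*√16338/3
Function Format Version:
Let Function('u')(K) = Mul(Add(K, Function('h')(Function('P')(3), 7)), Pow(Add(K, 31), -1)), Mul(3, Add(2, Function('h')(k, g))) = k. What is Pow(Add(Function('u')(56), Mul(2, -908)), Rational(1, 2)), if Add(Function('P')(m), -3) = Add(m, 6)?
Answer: Mul(Rational(1, 3), I, Pow(16338, Rational(1, 2))) ≈ Mul(42.607, I)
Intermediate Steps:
Function('P')(m) = Add(9, m) (Function('P')(m) = Add(3, Add(m, 6)) = Add(3, Add(6, m)) = Add(9, m))
Function('h')(k, g) = Add(-2, Mul(Rational(1, 3), k))
Function('u')(K) = Mul(Pow(Add(31, K), -1), Add(2, K)) (Function('u')(K) = Mul(Add(K, Add(-2, Mul(Rational(1, 3), Add(9, 3)))), Pow(Add(K, 31), -1)) = Mul(Add(K, Add(-2, Mul(Rational(1, 3), 12))), Pow(Add(31, K), -1)) = Mul(Add(K, Add(-2, 4)), Pow(Add(31, K), -1)) = Mul(Add(K, 2), Pow(Add(31, K), -1)) = Mul(Add(2, K), Pow(Add(31, K), -1)) = Mul(Pow(Add(31, K), -1), Add(2, K)))
Pow(Add(Function('u')(56), Mul(2, -908)), Rational(1, 2)) = Pow(Add(Mul(Pow(Add(31, 56), -1), Add(2, 56)), Mul(2, -908)), Rational(1, 2)) = Pow(Add(Mul(Pow(87, -1), 58), -1816), Rational(1, 2)) = Pow(Add(Mul(Rational(1, 87), 58), -1816), Rational(1, 2)) = Pow(Add(Rational(2, 3), -1816), Rational(1, 2)) = Pow(Rational(-5446, 3), Rational(1, 2)) = Mul(Rational(1, 3), I, Pow(16338, Rational(1, 2)))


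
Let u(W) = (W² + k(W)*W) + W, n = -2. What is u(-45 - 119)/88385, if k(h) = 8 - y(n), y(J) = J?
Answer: 25092/88385 ≈ 0.28389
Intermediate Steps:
k(h) = 10 (k(h) = 8 - 1*(-2) = 8 + 2 = 10)
u(W) = W² + 11*W (u(W) = (W² + 10*W) + W = W² + 11*W)
u(-45 - 119)/88385 = ((-45 - 119)*(11 + (-45 - 119)))/88385 = -164*(11 - 164)*(1/88385) = -164*(-153)*(1/88385) = 25092*(1/88385) = 25092/88385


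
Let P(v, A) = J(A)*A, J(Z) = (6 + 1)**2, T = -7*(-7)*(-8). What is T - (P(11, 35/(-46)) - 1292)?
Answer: 43115/46 ≈ 937.28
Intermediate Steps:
T = -392 (T = 49*(-8) = -392)
J(Z) = 49 (J(Z) = 7**2 = 49)
P(v, A) = 49*A
T - (P(11, 35/(-46)) - 1292) = -392 - (49*(35/(-46)) - 1292) = -392 - (49*(35*(-1/46)) - 1292) = -392 - (49*(-35/46) - 1292) = -392 - (-1715/46 - 1292) = -392 - 1*(-61147/46) = -392 + 61147/46 = 43115/46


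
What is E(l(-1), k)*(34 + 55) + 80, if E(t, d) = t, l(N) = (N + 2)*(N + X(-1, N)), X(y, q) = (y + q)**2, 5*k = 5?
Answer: 347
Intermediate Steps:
k = 1 (k = (1/5)*5 = 1)
X(y, q) = (q + y)**2
l(N) = (2 + N)*(N + (-1 + N)**2) (l(N) = (N + 2)*(N + (N - 1)**2) = (2 + N)*(N + (-1 + N)**2))
E(l(-1), k)*(34 + 55) + 80 = (2 + (-1)**2 + (-1)**3 - 1*(-1))*(34 + 55) + 80 = (2 + 1 - 1 + 1)*89 + 80 = 3*89 + 80 = 267 + 80 = 347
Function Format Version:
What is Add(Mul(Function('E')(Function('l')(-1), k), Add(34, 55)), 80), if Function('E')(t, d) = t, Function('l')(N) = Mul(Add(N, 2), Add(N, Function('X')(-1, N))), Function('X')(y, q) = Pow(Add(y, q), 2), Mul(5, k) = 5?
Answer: 347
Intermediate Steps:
k = 1 (k = Mul(Rational(1, 5), 5) = 1)
Function('X')(y, q) = Pow(Add(q, y), 2)
Function('l')(N) = Mul(Add(2, N), Add(N, Pow(Add(-1, N), 2))) (Function('l')(N) = Mul(Add(N, 2), Add(N, Pow(Add(N, -1), 2))) = Mul(Add(2, N), Add(N, Pow(Add(-1, N), 2))))
Add(Mul(Function('E')(Function('l')(-1), k), Add(34, 55)), 80) = Add(Mul(Add(2, Pow(-1, 2), Pow(-1, 3), Mul(-1, -1)), Add(34, 55)), 80) = Add(Mul(Add(2, 1, -1, 1), 89), 80) = Add(Mul(3, 89), 80) = Add(267, 80) = 347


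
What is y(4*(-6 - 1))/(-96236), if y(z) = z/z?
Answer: -1/96236 ≈ -1.0391e-5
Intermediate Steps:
y(z) = 1
y(4*(-6 - 1))/(-96236) = 1/(-96236) = 1*(-1/96236) = -1/96236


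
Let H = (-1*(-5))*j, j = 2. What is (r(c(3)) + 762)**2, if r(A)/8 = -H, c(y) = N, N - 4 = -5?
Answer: 465124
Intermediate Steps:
N = -1 (N = 4 - 5 = -1)
c(y) = -1
H = 10 (H = -1*(-5)*2 = 5*2 = 10)
r(A) = -80 (r(A) = 8*(-1*10) = 8*(-10) = -80)
(r(c(3)) + 762)**2 = (-80 + 762)**2 = 682**2 = 465124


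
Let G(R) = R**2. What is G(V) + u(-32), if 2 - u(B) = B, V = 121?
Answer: 14675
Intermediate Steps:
u(B) = 2 - B
G(V) + u(-32) = 121**2 + (2 - 1*(-32)) = 14641 + (2 + 32) = 14641 + 34 = 14675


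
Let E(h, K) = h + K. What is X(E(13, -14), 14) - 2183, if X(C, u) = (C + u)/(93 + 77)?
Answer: -371097/170 ≈ -2182.9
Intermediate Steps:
E(h, K) = K + h
X(C, u) = C/170 + u/170 (X(C, u) = (C + u)/170 = (C + u)*(1/170) = C/170 + u/170)
X(E(13, -14), 14) - 2183 = ((-14 + 13)/170 + (1/170)*14) - 2183 = ((1/170)*(-1) + 7/85) - 2183 = (-1/170 + 7/85) - 2183 = 13/170 - 2183 = -371097/170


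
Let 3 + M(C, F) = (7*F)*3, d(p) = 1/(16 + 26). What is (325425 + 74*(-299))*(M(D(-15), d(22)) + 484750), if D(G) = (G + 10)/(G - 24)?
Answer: 294046864005/2 ≈ 1.4702e+11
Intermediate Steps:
D(G) = (10 + G)/(-24 + G)
d(p) = 1/42
M(C, F) = -3 + 21*F (M(C, F) = -3 + (7*F)*3 = -3 + 21*F)
(325425 + 74*(-299))*(M(D(-15), d(22)) + 484750) = (325425 + 74*(-299))*((-3 + 21*(1/42)) + 484750) = (325425 - 22126)*((-3 + 1/2) + 484750) = 303299*(-5/2 + 484750) = 303299*(969495/2) = 294046864005/2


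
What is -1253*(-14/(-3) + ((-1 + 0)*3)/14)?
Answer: -33473/6 ≈ -5578.8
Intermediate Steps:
-1253*(-14/(-3) + ((-1 + 0)*3)/14) = -1253*(-14*(-⅓) - 1*3*(1/14)) = -1253*(14/3 - 3*1/14) = -1253*(14/3 - 3/14) = -1253*187/42 = -33473/6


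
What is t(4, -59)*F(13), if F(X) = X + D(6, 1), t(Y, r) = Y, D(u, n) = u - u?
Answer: 52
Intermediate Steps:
D(u, n) = 0
F(X) = X (F(X) = X + 0 = X)
t(4, -59)*F(13) = 4*13 = 52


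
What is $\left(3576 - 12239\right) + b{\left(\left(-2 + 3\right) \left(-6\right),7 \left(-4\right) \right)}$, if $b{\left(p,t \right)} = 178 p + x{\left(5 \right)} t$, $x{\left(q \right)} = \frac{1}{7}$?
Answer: $-9735$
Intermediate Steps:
$x{\left(q \right)} = \frac{1}{7}$
$b{\left(p,t \right)} = 178 p + \frac{t}{7}$
$\left(3576 - 12239\right) + b{\left(\left(-2 + 3\right) \left(-6\right),7 \left(-4\right) \right)} = \left(3576 - 12239\right) + \left(178 \left(-2 + 3\right) \left(-6\right) + \frac{7 \left(-4\right)}{7}\right) = \left(3576 - 12239\right) + \left(178 \cdot 1 \left(-6\right) + \frac{1}{7} \left(-28\right)\right) = -8663 + \left(178 \left(-6\right) - 4\right) = -8663 - 1072 = -9735$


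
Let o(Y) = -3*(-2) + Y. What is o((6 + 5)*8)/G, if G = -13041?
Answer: -94/13041 ≈ -0.0072080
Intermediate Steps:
o(Y) = 6 + Y
o((6 + 5)*8)/G = (6 + (6 + 5)*8)/(-13041) = (6 + 11*8)*(-1/13041) = (6 + 88)*(-1/13041) = 94*(-1/13041) = -94/13041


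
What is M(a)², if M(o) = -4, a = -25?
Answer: 16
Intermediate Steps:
M(a)² = (-4)² = 16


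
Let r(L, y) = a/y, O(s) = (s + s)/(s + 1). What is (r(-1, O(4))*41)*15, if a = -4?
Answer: -3075/2 ≈ -1537.5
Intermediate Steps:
O(s) = 2*s/(1 + s) (O(s) = (2*s)/(1 + s) = 2*s/(1 + s))
r(L, y) = -4/y
(r(-1, O(4))*41)*15 = (-4/(2*4/(1 + 4))*41)*15 = (-4/(2*4/5)*41)*15 = (-4/(2*4*(⅕))*41)*15 = (-4/8/5*41)*15 = (-4*5/8*41)*15 = -5/2*41*15 = -205/2*15 = -3075/2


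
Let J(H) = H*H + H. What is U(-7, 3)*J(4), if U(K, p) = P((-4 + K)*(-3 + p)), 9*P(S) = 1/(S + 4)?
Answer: 5/9 ≈ 0.55556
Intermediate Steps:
P(S) = 1/(9*(4 + S)) (P(S) = 1/(9*(S + 4)) = 1/(9*(4 + S)))
U(K, p) = 1/(9*(4 + (-4 + K)*(-3 + p)))
J(H) = H + H² (J(H) = H² + H = H + H²)
U(-7, 3)*J(4) = (1/(9*(16 - 4*3 - 3*(-7) - 7*3)))*(4*(1 + 4)) = (1/(9*(16 - 12 + 21 - 21)))*(4*5) = ((⅑)/4)*20 = ((⅑)*(¼))*20 = (1/36)*20 = 5/9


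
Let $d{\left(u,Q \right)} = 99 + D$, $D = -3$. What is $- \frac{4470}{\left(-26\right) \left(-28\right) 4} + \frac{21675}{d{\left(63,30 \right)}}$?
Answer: $\frac{653005}{2912} \approx 224.25$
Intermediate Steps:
$d{\left(u,Q \right)} = 96$ ($d{\left(u,Q \right)} = 99 - 3 = 96$)
$- \frac{4470}{\left(-26\right) \left(-28\right) 4} + \frac{21675}{d{\left(63,30 \right)}} = - \frac{4470}{\left(-26\right) \left(-28\right) 4} + \frac{21675}{96} = - \frac{4470}{728 \cdot 4} + 21675 \cdot \frac{1}{96} = - \frac{4470}{2912} + \frac{7225}{32} = \left(-4470\right) \frac{1}{2912} + \frac{7225}{32} = - \frac{2235}{1456} + \frac{7225}{32} = \frac{653005}{2912}$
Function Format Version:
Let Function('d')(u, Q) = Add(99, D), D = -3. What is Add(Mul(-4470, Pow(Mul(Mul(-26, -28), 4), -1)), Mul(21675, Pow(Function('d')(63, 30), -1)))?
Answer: Rational(653005, 2912) ≈ 224.25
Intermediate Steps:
Function('d')(u, Q) = 96 (Function('d')(u, Q) = Add(99, -3) = 96)
Add(Mul(-4470, Pow(Mul(Mul(-26, -28), 4), -1)), Mul(21675, Pow(Function('d')(63, 30), -1))) = Add(Mul(-4470, Pow(Mul(Mul(-26, -28), 4), -1)), Mul(21675, Pow(96, -1))) = Add(Mul(-4470, Pow(Mul(728, 4), -1)), Mul(21675, Rational(1, 96))) = Add(Mul(-4470, Pow(2912, -1)), Rational(7225, 32)) = Add(Mul(-4470, Rational(1, 2912)), Rational(7225, 32)) = Add(Rational(-2235, 1456), Rational(7225, 32)) = Rational(653005, 2912)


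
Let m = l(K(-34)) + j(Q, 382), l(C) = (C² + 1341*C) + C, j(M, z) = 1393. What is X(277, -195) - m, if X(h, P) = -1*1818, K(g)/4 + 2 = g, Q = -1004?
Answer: 169301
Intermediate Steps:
K(g) = -8 + 4*g
X(h, P) = -1818
l(C) = C² + 1342*C
m = -171119 (m = (-8 + 4*(-34))*(1342 + (-8 + 4*(-34))) + 1393 = (-8 - 136)*(1342 + (-8 - 136)) + 1393 = -144*(1342 - 144) + 1393 = -144*1198 + 1393 = -172512 + 1393 = -171119)
X(277, -195) - m = -1818 - 1*(-171119) = -1818 + 171119 = 169301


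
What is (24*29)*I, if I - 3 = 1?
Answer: 2784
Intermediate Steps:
I = 4 (I = 3 + 1 = 4)
(24*29)*I = (24*29)*4 = 696*4 = 2784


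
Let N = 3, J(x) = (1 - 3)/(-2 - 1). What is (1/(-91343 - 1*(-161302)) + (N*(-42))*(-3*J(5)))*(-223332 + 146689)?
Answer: -1351190721167/69959 ≈ -1.9314e+7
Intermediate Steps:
J(x) = ⅔ (J(x) = -2/(-3) = -2*(-⅓) = ⅔)
(1/(-91343 - 1*(-161302)) + (N*(-42))*(-3*J(5)))*(-223332 + 146689) = (1/(-91343 - 1*(-161302)) + (3*(-42))*(-3*⅔))*(-223332 + 146689) = (1/(-91343 + 161302) - 126*(-2))*(-76643) = (1/69959 + 252)*(-76643) = (17629669/69959)*(-76643) = -1351190721167/69959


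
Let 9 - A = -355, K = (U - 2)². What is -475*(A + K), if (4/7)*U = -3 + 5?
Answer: -695875/4 ≈ -1.7397e+5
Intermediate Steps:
U = 7/2 (U = 7*(-3 + 5)/4 = (7/4)*2 = 7/2 ≈ 3.5000)
K = 9/4 (K = (7/2 - 2)² = (3/2)² = 9/4 ≈ 2.2500)
A = 364 (A = 9 - 1*(-355) = 9 + 355 = 364)
-475*(A + K) = -475*(364 + 9/4) = -475*1465/4 = -695875/4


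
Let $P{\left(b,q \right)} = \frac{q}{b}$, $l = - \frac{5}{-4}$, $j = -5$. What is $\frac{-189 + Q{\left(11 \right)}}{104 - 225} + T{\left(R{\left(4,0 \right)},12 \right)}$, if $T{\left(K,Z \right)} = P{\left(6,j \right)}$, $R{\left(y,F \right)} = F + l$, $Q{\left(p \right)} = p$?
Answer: $\frac{463}{726} \approx 0.63774$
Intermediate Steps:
$l = \frac{5}{4}$ ($l = \left(-5\right) \left(- \frac{1}{4}\right) = \frac{5}{4} \approx 1.25$)
$R{\left(y,F \right)} = \frac{5}{4} + F$ ($R{\left(y,F \right)} = F + \frac{5}{4} = \frac{5}{4} + F$)
$T{\left(K,Z \right)} = - \frac{5}{6}$
$\frac{-189 + Q{\left(11 \right)}}{104 - 225} + T{\left(R{\left(4,0 \right)},12 \right)} = \frac{-189 + 11}{104 - 225} - \frac{5}{6} = - \frac{178}{-121} - \frac{5}{6} = \left(-178\right) \left(- \frac{1}{121}\right) - \frac{5}{6} = \frac{178}{121} - \frac{5}{6} = \frac{463}{726}$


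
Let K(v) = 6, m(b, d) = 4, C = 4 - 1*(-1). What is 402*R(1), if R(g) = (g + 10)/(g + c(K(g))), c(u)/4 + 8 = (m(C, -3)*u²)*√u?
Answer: 137082/1989695 + 2547072*√6/1989695 ≈ 3.2046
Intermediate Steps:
C = 5 (C = 4 + 1 = 5)
c(u) = -32 + 16*u^(5/2) (c(u) = -32 + 4*((4*u²)*√u) = -32 + 4*(4*u^(5/2)) = -32 + 16*u^(5/2))
R(g) = (10 + g)/(-32 + g + 576*√6) (R(g) = (g + 10)/(g + (-32 + 16*6^(5/2))) = (10 + g)/(g + (-32 + 16*(36*√6))) = (10 + g)/(g + (-32 + 576*√6)) = (10 + g)/(-32 + g + 576*√6))
402*R(1) = 402*((10 + 1)/(-32 + 1 + 576*√6)) = 402*(11/(-31 + 576*√6)) = 4422/(-31 + 576*√6)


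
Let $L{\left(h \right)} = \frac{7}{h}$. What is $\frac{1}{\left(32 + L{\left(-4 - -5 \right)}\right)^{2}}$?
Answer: $\frac{1}{1521} \approx 0.00065746$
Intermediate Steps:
$\frac{1}{\left(32 + L{\left(-4 - -5 \right)}\right)^{2}} = \frac{1}{\left(32 + \frac{7}{-4 - -5}\right)^{2}} = \frac{1}{\left(32 + \frac{7}{-4 + 5}\right)^{2}} = \frac{1}{\left(32 + \frac{7}{1}\right)^{2}} = \frac{1}{\left(32 + 7 \cdot 1\right)^{2}} = \frac{1}{\left(32 + 7\right)^{2}} = \frac{1}{39^{2}} = \frac{1}{1521}$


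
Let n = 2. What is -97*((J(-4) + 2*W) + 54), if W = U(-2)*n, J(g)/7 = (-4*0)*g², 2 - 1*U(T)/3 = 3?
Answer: -4074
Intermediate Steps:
U(T) = -3 (U(T) = 6 - 3*3 = 6 - 9 = -3)
J(g) = 0 (J(g) = 7*((-4*0)*g²) = 7*(0*g²) = 7*0 = 0)
W = -6 (W = -3*2 = -6)
-97*((J(-4) + 2*W) + 54) = -97*((0 + 2*(-6)) + 54) = -97*((0 - 12) + 54) = -97*(-12 + 54) = -97*42 = -4074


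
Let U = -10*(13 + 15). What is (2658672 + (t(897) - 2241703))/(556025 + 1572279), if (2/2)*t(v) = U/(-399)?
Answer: 23767273/121313328 ≈ 0.19592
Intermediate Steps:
U = -280 (U = -10*28 = -280)
t(v) = 40/57 (t(v) = -280/(-399) = -280*(-1/399) = 40/57)
(2658672 + (t(897) - 2241703))/(556025 + 1572279) = (2658672 + (40/57 - 2241703))/(556025 + 1572279) = (2658672 - 127777031/57)/2128304 = (23767273/57)*(1/2128304) = 23767273/121313328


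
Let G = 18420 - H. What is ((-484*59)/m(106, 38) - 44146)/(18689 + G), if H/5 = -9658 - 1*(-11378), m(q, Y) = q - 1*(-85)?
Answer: -8460442/5445219 ≈ -1.5537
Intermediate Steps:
m(q, Y) = 85 + q (m(q, Y) = q + 85 = 85 + q)
H = 8600 (H = 5*(-9658 - 1*(-11378)) = 5*(-9658 + 11378) = 5*1720 = 8600)
G = 9820 (G = 18420 - 1*8600 = 18420 - 8600 = 9820)
((-484*59)/m(106, 38) - 44146)/(18689 + G) = ((-484*59)/(85 + 106) - 44146)/(18689 + 9820) = (-28556/191 - 44146)/28509 = (-28556*1/191 - 44146)*(1/28509) = (-28556/191 - 44146)*(1/28509) = -8460442/191*1/28509 = -8460442/5445219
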